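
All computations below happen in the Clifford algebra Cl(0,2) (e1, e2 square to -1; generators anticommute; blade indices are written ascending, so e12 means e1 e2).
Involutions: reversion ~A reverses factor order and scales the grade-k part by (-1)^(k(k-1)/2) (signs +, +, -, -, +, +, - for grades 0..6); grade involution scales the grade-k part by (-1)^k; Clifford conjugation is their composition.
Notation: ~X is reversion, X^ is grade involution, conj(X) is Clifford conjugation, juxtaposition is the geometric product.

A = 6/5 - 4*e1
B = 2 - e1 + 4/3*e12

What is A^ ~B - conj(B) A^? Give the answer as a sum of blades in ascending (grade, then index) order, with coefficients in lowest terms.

first term: 32/5 + 34/5*e1 + 16/3*e2 - 8/5*e12
second term: -8/5 + 46/5*e1 - 16/3*e2 - 8/5*e12
Answer: 8 - 12/5*e1 + 32/3*e2


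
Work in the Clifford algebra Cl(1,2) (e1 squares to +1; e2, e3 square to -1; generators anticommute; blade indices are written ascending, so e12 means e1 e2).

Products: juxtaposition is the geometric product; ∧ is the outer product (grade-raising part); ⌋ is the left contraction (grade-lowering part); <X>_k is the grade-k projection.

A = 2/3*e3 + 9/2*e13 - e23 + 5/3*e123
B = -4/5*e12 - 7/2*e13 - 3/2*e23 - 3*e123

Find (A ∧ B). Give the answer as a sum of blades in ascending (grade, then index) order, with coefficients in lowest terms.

step 1: -8/15*e123
Answer: -8/15*e123


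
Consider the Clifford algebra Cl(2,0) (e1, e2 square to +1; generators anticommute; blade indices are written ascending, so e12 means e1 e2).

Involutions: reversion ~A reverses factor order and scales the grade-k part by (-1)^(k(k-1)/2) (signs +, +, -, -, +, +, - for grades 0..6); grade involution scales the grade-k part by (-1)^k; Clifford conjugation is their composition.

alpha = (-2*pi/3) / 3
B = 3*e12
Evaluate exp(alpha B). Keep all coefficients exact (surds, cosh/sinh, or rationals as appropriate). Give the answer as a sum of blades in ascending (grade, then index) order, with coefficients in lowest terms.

B^2 = (3)^2*(e12)^2 = 9*(-1) = -9 (a basis 2-blade squares to minus the product of its generators' squares).
B^2 = -9 — the series telescopes trigonometrically here: l = 3, alpha*l = -2*pi/3, so exp(alpha B) = cos(-2*pi/3) + (sin(-2*pi/3)/3)*B = -1/2 + (-sqrt(3)/6)*B.
Answer: -1/2 - sqrt(3)/2*e12


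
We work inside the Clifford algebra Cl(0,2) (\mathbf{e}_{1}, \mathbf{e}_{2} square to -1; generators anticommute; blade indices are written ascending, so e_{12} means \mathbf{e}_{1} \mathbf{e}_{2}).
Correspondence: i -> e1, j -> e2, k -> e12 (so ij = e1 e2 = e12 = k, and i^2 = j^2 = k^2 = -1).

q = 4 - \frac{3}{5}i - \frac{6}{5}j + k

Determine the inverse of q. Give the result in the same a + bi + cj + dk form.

In blades: q = 4 - \frac{3}{5} e_{1} - \frac{6}{5} e_{2} + e_{12}.
With qbar = 4 + \frac{3}{5} e_{1} + \frac{6}{5} e_{2} - e_{12} (scalar fixed, mapped units negated), q qbar = \frac{94}{5} (the sum of squared coefficients), so q^-1 = qbar / (\frac{94}{5}) = \frac{10}{47} + \frac{3}{94} e_{1} + \frac{3}{47} e_{2} - \frac{5}{94} e_{12}; translating back:
Answer: \frac{10}{47} + \frac{3}{94}i + \frac{3}{47}j - \frac{5}{94}k


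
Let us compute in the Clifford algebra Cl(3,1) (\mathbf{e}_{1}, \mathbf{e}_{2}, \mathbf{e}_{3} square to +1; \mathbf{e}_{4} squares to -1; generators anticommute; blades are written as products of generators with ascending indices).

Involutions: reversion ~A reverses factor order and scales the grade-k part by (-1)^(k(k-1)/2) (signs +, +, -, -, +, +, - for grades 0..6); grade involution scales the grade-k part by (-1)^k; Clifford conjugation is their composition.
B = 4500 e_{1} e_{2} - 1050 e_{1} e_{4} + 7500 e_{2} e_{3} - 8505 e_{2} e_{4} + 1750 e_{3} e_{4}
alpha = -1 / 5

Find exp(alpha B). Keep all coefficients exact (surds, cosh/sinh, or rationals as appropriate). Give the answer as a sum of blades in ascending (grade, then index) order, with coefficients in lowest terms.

B^2 term by term: the squares give (4500)^2*(e_{1} e_{2})^2 + (-1050)^2*(e_{1} e_{4})^2 + (7500)^2*(e_{2} e_{3})^2 + (-8505)^2*(e_{2} e_{4})^2 + (1750)^2*(e_{3} e_{4})^2 = 20250000*(-1) + 1102500*(+1) + 56250000*(-1) + 72335025*(+1) + 3062500*(+1) = 25 (each basis 2-blade squares to minus the product of its generators' squares); cross terms between blades sharing an index anticommute and cancel; the commuting (index-disjoint) pairs give grade-4 terms 2*c*c'*(blade product), which cancel blade by blade — e_{1} e_{2} e_{3} e_{4}: 15750000 - 15750000 = 0 — confirming B is simple. So B^2 = 25.
B^2 = 25 — a positive square means the series sums to a boost: l = 5, alpha*l = -1, so exp(alpha B) = cosh(-1) + (sinh(-1)/5)*B = \cosh{\left(1 \right)} + (- \frac{\sinh{\left(1 \right)}}{5})*B.
Answer: \cosh{\left(1 \right)} - 900 \sinh{\left(1 \right)} e_{1} e_{2} + 210 \sinh{\left(1 \right)} e_{1} e_{4} - 1500 \sinh{\left(1 \right)} e_{2} e_{3} + 1701 \sinh{\left(1 \right)} e_{2} e_{4} - 350 \sinh{\left(1 \right)} e_{3} e_{4}


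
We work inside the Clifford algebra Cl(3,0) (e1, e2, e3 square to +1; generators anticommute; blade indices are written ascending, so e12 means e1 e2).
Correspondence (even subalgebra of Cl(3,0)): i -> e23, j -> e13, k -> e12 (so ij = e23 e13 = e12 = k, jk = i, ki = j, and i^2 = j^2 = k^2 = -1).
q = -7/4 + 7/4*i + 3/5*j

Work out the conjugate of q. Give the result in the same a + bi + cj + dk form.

In blades: q = -7/4 + 3/5*e13 + 7/4*e23.
Quaternion conjugation is reversion on the even subalgebra: the scalar is fixed and every grade-2 blade flips sign, giving -7/4 - 3/5*e13 - 7/4*e23; translating back:
Answer: -7/4 - 7/4*i - 3/5*j


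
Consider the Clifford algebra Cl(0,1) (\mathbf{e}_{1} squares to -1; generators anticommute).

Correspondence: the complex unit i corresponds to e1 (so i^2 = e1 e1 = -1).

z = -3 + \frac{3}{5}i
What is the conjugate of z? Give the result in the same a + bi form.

In blades: z = -3 + \frac{3}{5} e_{1}.
Conjugation here is Clifford conjugation: the scalar is fixed and the grade-1 and grade-2 blades all flip sign, giving -3 - \frac{3}{5} e_{1}; translating back:
Answer: -3 - \frac{3}{5}i


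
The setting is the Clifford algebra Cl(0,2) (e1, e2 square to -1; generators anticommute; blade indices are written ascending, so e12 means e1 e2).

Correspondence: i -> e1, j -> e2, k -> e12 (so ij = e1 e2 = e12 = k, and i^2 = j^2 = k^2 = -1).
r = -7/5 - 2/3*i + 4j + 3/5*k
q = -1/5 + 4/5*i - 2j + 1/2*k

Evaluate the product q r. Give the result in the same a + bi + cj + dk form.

In blades: q = -1/5 + 4/5*e1 - 2*e2 + 1/2*e12, r = -7/5 - 2/3*e1 + 4*e2 + 3/5*e12.
Distribute q over r term by term (generator squares from the signature, products reordered to ascending indices): (-1/5)*r = 7/25 + 2/15*e1 - 4/5*e2 - 3/25*e12; (4/5*e1)*r = 8/15 - 28/25*e1 - 12/25*e2 + 16/5*e12; (-2*e2)*r = 8 - 6/5*e1 + 14/5*e2 - 4/3*e12; (1/2*e12)*r = -3/10 - 2*e1 - 1/3*e2 - 7/10*e12.
Sum: 1277/150 - 314/75*e1 + 89/75*e2 + 157/150*e12; translating back through the correspondence:
Answer: 1277/150 - 314/75*i + 89/75*j + 157/150*k


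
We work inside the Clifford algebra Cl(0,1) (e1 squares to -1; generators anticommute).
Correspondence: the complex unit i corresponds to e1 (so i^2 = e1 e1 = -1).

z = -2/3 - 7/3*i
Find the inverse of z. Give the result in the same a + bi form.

In blades: z = -2/3 - 7/3*e1.
With qbar = -2/3 + 7/3*e1 (scalar fixed, mapped units negated), z qbar = 53/9 (the sum of squared coefficients), so z^-1 = qbar / (53/9) = -6/53 + 21/53*e1; translating back:
Answer: -6/53 + 21/53*i


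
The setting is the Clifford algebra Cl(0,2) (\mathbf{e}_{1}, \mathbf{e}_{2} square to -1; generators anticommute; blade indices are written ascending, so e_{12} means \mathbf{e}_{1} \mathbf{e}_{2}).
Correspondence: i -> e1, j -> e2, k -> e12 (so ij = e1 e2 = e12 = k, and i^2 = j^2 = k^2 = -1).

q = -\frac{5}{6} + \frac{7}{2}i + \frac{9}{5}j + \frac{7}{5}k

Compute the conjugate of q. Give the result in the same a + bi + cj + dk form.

In blades: q = -\frac{5}{6} + \frac{7}{2} e_{1} + \frac{9}{5} e_{2} + \frac{7}{5} e_{12}.
Conjugation here is Clifford conjugation: the scalar is fixed and the grade-1 and grade-2 blades all flip sign, giving -\frac{5}{6} - \frac{7}{2} e_{1} - \frac{9}{5} e_{2} - \frac{7}{5} e_{12}; translating back:
Answer: -\frac{5}{6} - \frac{7}{2}i - \frac{9}{5}j - \frac{7}{5}k


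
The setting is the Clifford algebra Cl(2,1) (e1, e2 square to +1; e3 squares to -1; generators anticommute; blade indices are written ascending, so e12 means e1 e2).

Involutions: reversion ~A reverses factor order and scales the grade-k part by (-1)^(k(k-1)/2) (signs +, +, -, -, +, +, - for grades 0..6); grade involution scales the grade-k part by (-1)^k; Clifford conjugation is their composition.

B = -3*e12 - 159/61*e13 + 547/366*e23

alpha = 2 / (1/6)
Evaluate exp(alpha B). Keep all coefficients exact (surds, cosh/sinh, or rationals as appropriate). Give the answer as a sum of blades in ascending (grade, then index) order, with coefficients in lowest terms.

B^2 term by term: the squares give (-3)^2*(e12)^2 + (-159/61)^2*(e13)^2 + (547/366)^2*(e23)^2 = 9*(-1) + 25281/3721*(+1) + 299209/133956*(+1) = 1/36 (each basis 2-blade squares to minus the product of its generators' squares); cross terms between blades sharing an index anticommute and cancel. So B^2 = 1/36.
B^2 = 1/36 — a positive square means the series sums to a boost: l = 1/6, alpha*l = 2, so exp(alpha B) = cosh(2) + (sinh(2)/(1/6))*B = cosh(2) + (6*sinh(2))*B.
Answer: cosh(2) - 18*sinh(2)*e12 - 954*sinh(2)/61*e13 + 547*sinh(2)/61*e23


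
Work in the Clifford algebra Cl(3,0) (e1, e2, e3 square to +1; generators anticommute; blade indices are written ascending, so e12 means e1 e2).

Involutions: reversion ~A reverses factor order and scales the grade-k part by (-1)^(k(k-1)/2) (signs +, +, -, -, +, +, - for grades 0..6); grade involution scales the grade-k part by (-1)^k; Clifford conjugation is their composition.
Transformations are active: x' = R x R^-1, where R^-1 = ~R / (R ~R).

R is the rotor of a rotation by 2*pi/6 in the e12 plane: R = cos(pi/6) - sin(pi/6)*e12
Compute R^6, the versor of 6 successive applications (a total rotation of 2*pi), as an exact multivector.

Because a rotor carries half the rotation angle, composing 6 copies of this e12-plane rotor multiplies the phase: 6*(pi/6) = pi, hence R^6 = cos(pi) - sin(pi)*e12.
cos(pi) = -1 and sin(pi) = 0, so R^6 = -1. The total rotation 2*pi is 1 full turn, so every vector returns to itself, yet the rotor is -1, on the OTHER sheet of the double cover (an odd number of 2*pi turns).
Answer: -1


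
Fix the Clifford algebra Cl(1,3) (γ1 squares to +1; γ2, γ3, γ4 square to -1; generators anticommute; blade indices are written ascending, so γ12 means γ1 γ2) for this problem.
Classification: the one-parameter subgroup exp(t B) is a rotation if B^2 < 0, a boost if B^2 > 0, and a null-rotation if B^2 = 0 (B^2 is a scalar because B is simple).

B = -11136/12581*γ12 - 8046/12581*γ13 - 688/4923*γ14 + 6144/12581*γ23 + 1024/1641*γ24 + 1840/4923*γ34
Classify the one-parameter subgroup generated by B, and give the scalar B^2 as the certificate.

B^2 term by term: the squares give (-11136/12581)^2*(γ12)^2 + (-8046/12581)^2*(γ13)^2 + (-688/4923)^2*(γ14)^2 + (6144/12581)^2*(γ23)^2 + (1024/1641)^2*(γ24)^2 + (1840/4923)^2*(γ34)^2 = 124010496/158281561*(+1) + 64738116/158281561*(+1) + 473344/24235929*(+1) + 37748736/158281561*(-1) + 1048576/2692881*(-1) + 3385600/24235929*(-1) = 4/9 (each basis 2-blade squares to minus the product of its generators' squares); cross terms between blades sharing an index anticommute and cancel; the commuting (index-disjoint) pairs give grade-4 terms 2*c*c'*(blade product), which cancel blade by blade — γ1234: -593920/897627 + 5492736/6881807 - 2818048/20645421 = 0 — confirming B is simple. So B^2 = 4/9.
Answer: boost, certificate B^2 = 4/9. Why this suffices: the scalar 4/9 survives any versor conjugation, so its sign alone determines the class however B is presented.


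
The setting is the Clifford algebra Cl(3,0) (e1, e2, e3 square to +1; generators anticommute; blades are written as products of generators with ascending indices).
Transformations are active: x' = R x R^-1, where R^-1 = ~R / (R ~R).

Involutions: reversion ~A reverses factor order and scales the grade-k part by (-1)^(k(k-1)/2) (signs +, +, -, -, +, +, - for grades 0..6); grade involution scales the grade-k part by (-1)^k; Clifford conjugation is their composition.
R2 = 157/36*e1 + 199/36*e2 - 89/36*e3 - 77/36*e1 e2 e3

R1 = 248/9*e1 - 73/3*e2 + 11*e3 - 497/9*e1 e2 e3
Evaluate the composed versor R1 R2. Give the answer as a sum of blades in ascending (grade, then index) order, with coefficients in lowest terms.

Distribute over the terms of R1 (each basis-blade product reordered to ascending indices, repeated generators contracted through their squares):
(248/9*e1) R2 = 9734/81 + 12338/81*e1 e2 - 5518/81*e1 e3 - 4774/81*e2 e3
(-73/3*e2) R2 = -14527/108 + 11461/108*e1 e2 - 5621/108*e1 e3 + 6497/108*e2 e3
(11*e3) R2 = -979/36 - 847/36*e1 e2 - 1727/36*e1 e3 - 2189/36*e2 e3
(-497/9*e1 e2 e3) R2 = -38269/324 + 44233/324*e1 e2 + 98903/324*e1 e3 - 78029/324*e2 e3
Summing the partial products and collecting blades:
Answer: -51725/324 + 40115/108*e1 e2 + 44425/324*e1 e3 - 3605/12*e2 e3


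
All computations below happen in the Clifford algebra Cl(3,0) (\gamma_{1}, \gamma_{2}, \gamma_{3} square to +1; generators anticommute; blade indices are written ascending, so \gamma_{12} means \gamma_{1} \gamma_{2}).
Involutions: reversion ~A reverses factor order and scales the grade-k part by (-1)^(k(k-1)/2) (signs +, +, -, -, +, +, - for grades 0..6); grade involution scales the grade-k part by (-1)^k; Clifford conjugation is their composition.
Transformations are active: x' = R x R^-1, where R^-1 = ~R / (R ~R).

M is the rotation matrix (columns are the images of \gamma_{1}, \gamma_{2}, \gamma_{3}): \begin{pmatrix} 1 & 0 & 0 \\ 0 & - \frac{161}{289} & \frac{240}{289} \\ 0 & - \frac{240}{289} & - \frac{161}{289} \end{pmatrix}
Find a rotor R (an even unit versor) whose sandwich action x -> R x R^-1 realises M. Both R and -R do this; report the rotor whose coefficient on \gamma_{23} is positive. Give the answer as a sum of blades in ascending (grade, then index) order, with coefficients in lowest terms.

Method: write R = a + b12*\gamma_{12} + b13*\gamma_{13} + b23*\gamma_{23} with a^2 + b12^2 + b13^2 + b23^2 = 1 (so R^-1 = ~R). Expanding the columns R e_j ~R gives tr M = 4a^2 - 1 and, from the antisymmetric part, M21 - M12 = -4a*b12, M13 - M31 = 4a*b13, M32 - M23 = -4a*b23.
Here tr M = -\frac{33}{289}, so a^2 = (1 + tr M)/4 = \frac{64}{289} and a = ±\frac{8}{17}. Taking a = \frac{8}{17}: M21 - M12 = 0, M13 - M31 = 0, M32 - M23 = -\frac{480}{289}, giving b12 = 0, b13 = 0, b23 = \frac{15}{17}, i.e. R = \frac{8}{17} + \frac{15}{17} \gamma_{23}.
Its \gamma_{23} coefficient is already positive.
Answer: \frac{8}{17} + \frac{15}{17} \gamma_{23}. Note: both R and -R realise this M (trace -\frac{33}{289}); the covering map identifies them, and the \gamma_{23}-coefficient sign is the tie-breaker.


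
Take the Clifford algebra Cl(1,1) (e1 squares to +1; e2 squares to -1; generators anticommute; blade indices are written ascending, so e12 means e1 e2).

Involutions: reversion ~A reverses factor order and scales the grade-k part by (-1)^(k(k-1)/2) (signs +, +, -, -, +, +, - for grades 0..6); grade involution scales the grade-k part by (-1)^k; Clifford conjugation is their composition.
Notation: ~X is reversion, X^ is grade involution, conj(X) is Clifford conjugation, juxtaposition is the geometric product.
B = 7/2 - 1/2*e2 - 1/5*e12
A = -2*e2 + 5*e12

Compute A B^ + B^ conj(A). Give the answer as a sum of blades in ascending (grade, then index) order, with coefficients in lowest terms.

first term: -21/10*e1 - 7*e2 + 35/2*e12
second term: -21/10*e1 + 7*e2 - 35/2*e12
Answer: -21/5*e1


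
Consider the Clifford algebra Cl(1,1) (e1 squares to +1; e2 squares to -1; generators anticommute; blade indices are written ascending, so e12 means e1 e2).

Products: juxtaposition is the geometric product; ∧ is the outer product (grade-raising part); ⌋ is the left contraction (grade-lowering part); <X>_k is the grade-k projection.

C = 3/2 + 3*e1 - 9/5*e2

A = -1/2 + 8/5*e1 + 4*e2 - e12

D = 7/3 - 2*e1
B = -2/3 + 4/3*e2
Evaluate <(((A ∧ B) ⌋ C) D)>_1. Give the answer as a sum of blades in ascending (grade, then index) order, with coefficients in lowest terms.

step 1: 1/3 - 16/15*e1 - 10/3*e2 + 14/5*e12
step 2: -87/10 + e1 - 3/5*e2
step 3: -223/10 + 296/15*e1 - 7/5*e2 - 6/5*e12
step 4: 296/15*e1 - 7/5*e2
Answer: 296/15*e1 - 7/5*e2


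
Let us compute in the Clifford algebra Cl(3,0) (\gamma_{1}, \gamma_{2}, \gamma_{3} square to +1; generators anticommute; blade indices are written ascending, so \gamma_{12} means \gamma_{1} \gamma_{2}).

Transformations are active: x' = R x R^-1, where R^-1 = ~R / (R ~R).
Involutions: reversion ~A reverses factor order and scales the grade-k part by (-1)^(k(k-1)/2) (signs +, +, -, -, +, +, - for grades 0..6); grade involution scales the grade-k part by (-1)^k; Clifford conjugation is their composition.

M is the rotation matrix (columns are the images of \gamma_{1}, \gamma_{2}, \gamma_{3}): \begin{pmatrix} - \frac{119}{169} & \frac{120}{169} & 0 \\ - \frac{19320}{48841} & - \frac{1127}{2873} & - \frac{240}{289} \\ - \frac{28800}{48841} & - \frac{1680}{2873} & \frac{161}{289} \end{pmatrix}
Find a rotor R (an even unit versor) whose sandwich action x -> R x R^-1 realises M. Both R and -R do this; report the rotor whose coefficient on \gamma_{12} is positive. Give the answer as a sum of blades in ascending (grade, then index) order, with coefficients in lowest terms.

Method: write R = a + b12*\gamma_{12} + b13*\gamma_{13} + b23*\gamma_{23} with a^2 + b12^2 + b13^2 + b23^2 = 1 (so R^-1 = ~R). Expanding the columns R e_j ~R gives tr M = 4a^2 - 1 and, from the antisymmetric part, M21 - M12 = -4a*b12, M13 - M31 = 4a*b13, M32 - M23 = -4a*b23.
Here tr M = -\frac{26341}{48841}, so a^2 = (1 + tr M)/4 = \frac{5625}{48841} and a = ±\frac{75}{221}. Taking a = \frac{75}{221}: M21 - M12 = -\frac{54000}{48841}, M13 - M31 = \frac{28800}{48841}, M32 - M23 = \frac{12000}{48841}, giving b12 = \frac{180}{221}, b13 = \frac{96}{221}, b23 = -\frac{40}{221}, i.e. R = \frac{75}{221} + \frac{180}{221} \gamma_{12} + \frac{96}{221} \gamma_{13} - \frac{40}{221} \gamma_{23}.
Its \gamma_{12} coefficient is already positive.
Answer: \frac{75}{221} + \frac{180}{221} \gamma_{12} + \frac{96}{221} \gamma_{13} - \frac{40}{221} \gamma_{23}. Note: both R and -R realise this M (trace -\frac{26341}{48841}); the covering map identifies them, and the \gamma_{12}-coefficient sign is the tie-breaker.


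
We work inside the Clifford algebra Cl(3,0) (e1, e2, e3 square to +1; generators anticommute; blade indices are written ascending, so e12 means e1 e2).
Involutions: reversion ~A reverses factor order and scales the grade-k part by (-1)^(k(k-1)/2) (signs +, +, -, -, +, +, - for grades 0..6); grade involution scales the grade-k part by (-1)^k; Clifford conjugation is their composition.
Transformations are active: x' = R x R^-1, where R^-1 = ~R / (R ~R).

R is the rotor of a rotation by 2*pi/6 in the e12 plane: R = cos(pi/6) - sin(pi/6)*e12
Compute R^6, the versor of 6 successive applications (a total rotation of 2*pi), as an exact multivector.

The rotor phase is half the rotation angle and phases add under composition, so 6 steps in the e12 plane accumulate phase 6*(pi/6) = pi: R^6 = cos(pi) - sin(pi)*e12.
cos(pi) = -1 and sin(pi) = 0, so R^6 = -1. The total rotation 2*pi is 1 full turn, so every vector returns to itself, yet the rotor is -1, on the OTHER sheet of the double cover (an odd number of 2*pi turns).
Answer: -1


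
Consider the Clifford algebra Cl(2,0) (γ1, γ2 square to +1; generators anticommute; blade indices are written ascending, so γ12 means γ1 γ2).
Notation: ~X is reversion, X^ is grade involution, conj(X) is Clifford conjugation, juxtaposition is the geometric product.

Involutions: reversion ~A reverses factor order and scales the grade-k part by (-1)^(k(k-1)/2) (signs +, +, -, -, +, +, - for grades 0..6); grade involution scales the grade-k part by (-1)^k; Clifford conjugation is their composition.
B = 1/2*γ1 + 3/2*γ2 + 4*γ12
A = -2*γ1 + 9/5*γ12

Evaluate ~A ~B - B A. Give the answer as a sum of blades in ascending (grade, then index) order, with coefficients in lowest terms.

first term: -41/5 - 27/10*γ1 + 89/10*γ2 - 3*γ12
second term: -41/5 - 27/10*γ1 + 89/10*γ2 + 3*γ12
Answer: -6*γ12


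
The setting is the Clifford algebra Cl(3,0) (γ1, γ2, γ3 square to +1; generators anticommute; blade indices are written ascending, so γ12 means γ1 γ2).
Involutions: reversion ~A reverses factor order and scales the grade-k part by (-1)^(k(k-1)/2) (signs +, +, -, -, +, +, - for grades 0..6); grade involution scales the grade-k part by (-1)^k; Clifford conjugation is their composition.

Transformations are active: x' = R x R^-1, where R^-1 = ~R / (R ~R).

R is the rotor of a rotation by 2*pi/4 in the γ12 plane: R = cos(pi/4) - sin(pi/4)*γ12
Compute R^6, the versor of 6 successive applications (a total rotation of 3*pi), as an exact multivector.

Rotor phase runs at HALF the rotation angle; powers of one rotor simply add phase, so after 6 steps in γ12 the phase is 6*pi/4 = 3*pi/2 and R^6 = cos(3*pi/2) - sin(3*pi/2)*γ12.
cos(3*pi/2) = 0 and sin(3*pi/2) = -1, so R^6 = γ12. The net rotation is 1*pi (after discarding 1 full turn, each of which contributes a factor -1 to the rotor); the rotor keeps the half-angle phase exactly.
Answer: γ12


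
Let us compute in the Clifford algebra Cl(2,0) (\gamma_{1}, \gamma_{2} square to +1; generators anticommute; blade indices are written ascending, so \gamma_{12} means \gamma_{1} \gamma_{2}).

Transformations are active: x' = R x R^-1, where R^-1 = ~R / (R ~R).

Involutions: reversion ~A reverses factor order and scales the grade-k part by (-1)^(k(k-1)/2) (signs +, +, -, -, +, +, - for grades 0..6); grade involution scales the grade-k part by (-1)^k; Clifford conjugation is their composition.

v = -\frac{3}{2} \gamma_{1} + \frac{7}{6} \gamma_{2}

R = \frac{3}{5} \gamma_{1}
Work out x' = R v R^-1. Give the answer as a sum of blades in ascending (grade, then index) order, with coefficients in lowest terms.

~R = \frac{3}{5} \gamma_{1}, and R ~R = \frac{9}{25}, so R^-1 = ~R / (\frac{9}{25}).
R v = -\frac{9}{10} + \frac{7}{10} \gamma_{12}
Answer: -\frac{3}{2} \gamma_{1} - \frac{7}{6} \gamma_{2}


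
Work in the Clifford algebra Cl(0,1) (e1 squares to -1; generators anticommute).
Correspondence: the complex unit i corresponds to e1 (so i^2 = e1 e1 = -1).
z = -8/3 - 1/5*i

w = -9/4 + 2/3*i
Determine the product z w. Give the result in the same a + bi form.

In blades: z = -8/3 - 1/5*e1, w = -9/4 + 2/3*e1.
Distribute z over w term by term (generator squares from the signature, products reordered to ascending indices): (-8/3)*w = 6 - 16/9*e1; (-1/5*e1)*w = 2/15 + 9/20*e1.
Sum: 92/15 - 239/180*e1; translating back through the correspondence:
Answer: 92/15 - 239/180*i


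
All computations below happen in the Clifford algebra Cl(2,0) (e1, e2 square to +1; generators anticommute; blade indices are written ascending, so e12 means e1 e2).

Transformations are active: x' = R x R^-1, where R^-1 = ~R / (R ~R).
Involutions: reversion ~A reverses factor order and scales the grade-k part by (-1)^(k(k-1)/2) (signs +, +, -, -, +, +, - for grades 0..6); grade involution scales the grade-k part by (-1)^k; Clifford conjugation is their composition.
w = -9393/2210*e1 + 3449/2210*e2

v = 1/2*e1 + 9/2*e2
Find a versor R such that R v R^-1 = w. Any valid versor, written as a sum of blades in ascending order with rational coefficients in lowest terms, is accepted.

A norm check does it: q(v) = q(w) = 41/2, hence R = v + w = -4144/1105*e1 + 6697/1105*e2 realises the map — parallel part kept, (v - w)/2 negated, v carried to w.
Answer: -4144/1105*e1 + 6697/1105*e2


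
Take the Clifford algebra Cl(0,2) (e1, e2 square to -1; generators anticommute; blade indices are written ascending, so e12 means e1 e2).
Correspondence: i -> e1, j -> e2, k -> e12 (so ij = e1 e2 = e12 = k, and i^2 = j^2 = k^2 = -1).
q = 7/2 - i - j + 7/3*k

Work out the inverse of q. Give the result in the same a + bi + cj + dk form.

In blades: q = 7/2 - e1 - e2 + 7/3*e12.
With qbar = 7/2 + e1 + e2 - 7/3*e12 (scalar fixed, mapped units negated), q qbar = 709/36 (the sum of squared coefficients), so q^-1 = qbar / (709/36) = 126/709 + 36/709*e1 + 36/709*e2 - 84/709*e12; translating back:
Answer: 126/709 + 36/709*i + 36/709*j - 84/709*k


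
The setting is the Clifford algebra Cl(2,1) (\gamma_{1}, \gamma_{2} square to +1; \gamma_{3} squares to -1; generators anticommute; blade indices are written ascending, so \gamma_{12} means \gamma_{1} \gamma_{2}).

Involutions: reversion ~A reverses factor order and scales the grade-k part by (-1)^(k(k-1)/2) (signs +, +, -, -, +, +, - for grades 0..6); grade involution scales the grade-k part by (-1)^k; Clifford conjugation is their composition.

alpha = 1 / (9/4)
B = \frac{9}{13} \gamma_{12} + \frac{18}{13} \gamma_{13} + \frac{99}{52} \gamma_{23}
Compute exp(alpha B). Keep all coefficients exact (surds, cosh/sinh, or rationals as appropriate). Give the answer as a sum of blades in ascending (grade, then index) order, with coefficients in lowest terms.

B^2 term by term: the squares give (\frac{9}{13})^2*(\gamma_{12})^2 + (\frac{18}{13})^2*(\gamma_{13})^2 + (\frac{99}{52})^2*(\gamma_{23})^2 = \frac{81}{169}*(-1) + \frac{324}{169}*(+1) + \frac{9801}{2704}*(+1) = \frac{81}{16} (each basis 2-blade squares to minus the product of its generators' squares); cross terms between blades sharing an index anticommute and cancel. So B^2 = \frac{81}{16}.
B^2 = \frac{81}{16} — since the square is positive, the closed form is hyperbolic: l = \frac{9}{4}, alpha*l = 1, so exp(alpha B) = cosh(1) + (sinh(1)/(\frac{9}{4}))*B = \cosh{\left(1 \right)} + (\frac{4 \sinh{\left(1 \right)}}{9})*B.
Answer: \cosh{\left(1 \right)} + \frac{4 \sinh{\left(1 \right)}}{13} \gamma_{12} + \frac{8 \sinh{\left(1 \right)}}{13} \gamma_{13} + \frac{11 \sinh{\left(1 \right)}}{13} \gamma_{23}


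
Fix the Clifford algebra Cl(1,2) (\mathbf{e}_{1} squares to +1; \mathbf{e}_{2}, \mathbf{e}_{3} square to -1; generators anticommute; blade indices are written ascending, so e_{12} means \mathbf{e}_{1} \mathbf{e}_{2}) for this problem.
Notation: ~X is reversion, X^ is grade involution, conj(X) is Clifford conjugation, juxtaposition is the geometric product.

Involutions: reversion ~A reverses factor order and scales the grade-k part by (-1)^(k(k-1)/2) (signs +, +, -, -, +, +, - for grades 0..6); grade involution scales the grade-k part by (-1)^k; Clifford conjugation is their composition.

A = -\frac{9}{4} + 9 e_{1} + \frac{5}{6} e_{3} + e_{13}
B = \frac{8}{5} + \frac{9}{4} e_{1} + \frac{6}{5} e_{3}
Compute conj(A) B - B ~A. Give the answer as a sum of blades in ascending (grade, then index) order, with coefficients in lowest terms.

first term: -\frac{457}{20} - \frac{1461}{80} e_{1} - \frac{107}{60} e_{3} - \frac{421}{40} e_{13}
second term: \frac{313}{20} + \frac{651}{80} e_{1} - \frac{217}{60} e_{3} - \frac{421}{40} e_{13}
Answer: -\frac{77}{2} - \frac{132}{5} e_{1} + \frac{11}{6} e_{3}


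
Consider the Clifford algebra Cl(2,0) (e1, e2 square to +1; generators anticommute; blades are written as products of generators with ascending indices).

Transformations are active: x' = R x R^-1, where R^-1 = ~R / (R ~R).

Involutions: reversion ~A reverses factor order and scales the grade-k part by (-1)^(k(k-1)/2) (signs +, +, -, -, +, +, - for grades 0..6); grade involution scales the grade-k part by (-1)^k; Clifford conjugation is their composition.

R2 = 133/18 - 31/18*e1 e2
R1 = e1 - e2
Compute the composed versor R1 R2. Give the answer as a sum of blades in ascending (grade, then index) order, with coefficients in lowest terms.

Distribute over the terms of R1 (each basis-blade product reordered to ascending indices, repeated generators contracted through their squares):
(e1) R2 = 133/18*e1 - 31/18*e2
(-e2) R2 = -31/18*e1 - 133/18*e2
Summing the partial products and collecting blades:
Answer: 17/3*e1 - 82/9*e2


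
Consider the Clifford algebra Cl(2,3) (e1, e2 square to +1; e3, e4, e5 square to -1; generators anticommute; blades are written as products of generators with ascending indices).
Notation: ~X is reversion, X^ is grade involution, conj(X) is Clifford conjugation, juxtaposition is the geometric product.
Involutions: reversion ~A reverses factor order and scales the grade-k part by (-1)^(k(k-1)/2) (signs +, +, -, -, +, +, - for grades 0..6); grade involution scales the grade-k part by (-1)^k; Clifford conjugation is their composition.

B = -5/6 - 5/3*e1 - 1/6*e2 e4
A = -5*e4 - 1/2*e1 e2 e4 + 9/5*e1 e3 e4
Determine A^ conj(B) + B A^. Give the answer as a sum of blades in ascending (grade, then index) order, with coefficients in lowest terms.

first term: 1/12*e1 + 5/6*e2 - 25/6*e4 - 25/3*e1 e4 + 5/6*e2 e4 - 3*e3 e4 + 3/10*e1 e2 e3 - 5/12*e1 e2 e4 + 3/2*e1 e3 e4
second term: -1/12*e1 + 5/6*e2 - 25/6*e4 - 25/3*e1 e4 - 5/6*e2 e4 + 3*e3 e4 + 3/10*e1 e2 e3 - 5/12*e1 e2 e4 + 3/2*e1 e3 e4
Answer: 5/3*e2 - 25/3*e4 - 50/3*e1 e4 + 3/5*e1 e2 e3 - 5/6*e1 e2 e4 + 3*e1 e3 e4


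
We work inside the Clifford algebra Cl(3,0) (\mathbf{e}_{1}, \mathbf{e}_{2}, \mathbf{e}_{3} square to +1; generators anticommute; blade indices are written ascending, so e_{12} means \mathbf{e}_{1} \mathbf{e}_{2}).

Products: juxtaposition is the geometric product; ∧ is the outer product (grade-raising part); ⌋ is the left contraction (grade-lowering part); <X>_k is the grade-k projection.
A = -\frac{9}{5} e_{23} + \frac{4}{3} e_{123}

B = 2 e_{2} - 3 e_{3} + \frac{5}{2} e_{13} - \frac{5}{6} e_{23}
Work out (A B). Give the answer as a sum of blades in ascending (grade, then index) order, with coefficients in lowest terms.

step 1: -\frac{3}{2} + \frac{10}{9} e_{1} + \frac{131}{15} e_{2} + \frac{18}{5} e_{3} - \frac{17}{2} e_{12} - \frac{8}{3} e_{13}
Answer: -\frac{3}{2} + \frac{10}{9} e_{1} + \frac{131}{15} e_{2} + \frac{18}{5} e_{3} - \frac{17}{2} e_{12} - \frac{8}{3} e_{13}


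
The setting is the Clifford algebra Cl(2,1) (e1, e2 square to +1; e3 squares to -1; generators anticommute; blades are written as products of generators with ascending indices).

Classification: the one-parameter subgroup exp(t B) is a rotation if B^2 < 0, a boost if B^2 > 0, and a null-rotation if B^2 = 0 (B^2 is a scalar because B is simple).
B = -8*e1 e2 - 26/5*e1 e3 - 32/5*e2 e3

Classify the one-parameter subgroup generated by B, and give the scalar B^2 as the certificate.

B^2 term by term: the squares give (-8)^2*(e1 e2)^2 + (-26/5)^2*(e1 e3)^2 + (-32/5)^2*(e2 e3)^2 = 64*(-1) + 676/25*(+1) + 1024/25*(+1) = 4 (each basis 2-blade squares to minus the product of its generators' squares); cross terms between blades sharing an index anticommute and cancel. So B^2 = 4.
Answer: boost, certificate B^2 = 4. One invariant decides it: the square 4 survives every conjugation, and its sign is exactly the classification.


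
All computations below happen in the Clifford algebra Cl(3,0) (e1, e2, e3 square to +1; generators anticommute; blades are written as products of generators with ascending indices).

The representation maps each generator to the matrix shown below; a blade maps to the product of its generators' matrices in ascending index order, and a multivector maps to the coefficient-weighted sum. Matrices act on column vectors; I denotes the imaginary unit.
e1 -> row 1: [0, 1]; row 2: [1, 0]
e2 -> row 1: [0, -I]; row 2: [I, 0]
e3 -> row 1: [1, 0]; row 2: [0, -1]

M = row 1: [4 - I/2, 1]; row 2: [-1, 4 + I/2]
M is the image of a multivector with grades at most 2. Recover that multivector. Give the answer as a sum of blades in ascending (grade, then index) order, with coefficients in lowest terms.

Method: 1, rho(e1), rho(e2), rho(e3) form a trace-orthogonal basis of the 2x2 complex matrices (tr(X Y) = 2 if X = Y, else 0), so M = m0*1 + m1*rho(e1) + m2*rho(e2) + m3*rho(e3) with m0 = tr(M)/2 = 4, m1 = tr(M rho(e1))/2 = 0, m2 = tr(M rho(e2))/2 = I, m3 = tr(M rho(e3))/2 = -I/2.
Multiplying table entries, the bivector images are rho(e1 e2) = I*rho(e3), rho(e1 e3) = -I*rho(e2), rho(e2 e3) = I*rho(e1); with real blade coefficients the real parts of m0..m3 are the coefficients of 1, e1, e2, e3 and the imaginary parts give the bivectors (e2 e3: Im m1, e1 e3: -Im m2, e1 e2: Im m3).
Answer: 4 - 1/2*e1 e2 - e1 e3


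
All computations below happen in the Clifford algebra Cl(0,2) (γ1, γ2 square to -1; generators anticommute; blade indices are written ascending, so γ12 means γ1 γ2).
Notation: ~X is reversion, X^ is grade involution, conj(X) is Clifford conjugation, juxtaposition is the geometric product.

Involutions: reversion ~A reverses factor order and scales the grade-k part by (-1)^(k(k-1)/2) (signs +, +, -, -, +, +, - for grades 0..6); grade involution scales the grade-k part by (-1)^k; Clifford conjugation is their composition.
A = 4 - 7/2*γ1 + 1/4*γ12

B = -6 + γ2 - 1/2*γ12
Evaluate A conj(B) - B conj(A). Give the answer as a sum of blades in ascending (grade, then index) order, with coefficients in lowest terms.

first term: -193/8 + 85/4*γ1 - 9/4*γ2 + 4*γ12
second term: -193/8 - 85/4*γ1 + 9/4*γ2 - 4*γ12
Answer: 85/2*γ1 - 9/2*γ2 + 8*γ12


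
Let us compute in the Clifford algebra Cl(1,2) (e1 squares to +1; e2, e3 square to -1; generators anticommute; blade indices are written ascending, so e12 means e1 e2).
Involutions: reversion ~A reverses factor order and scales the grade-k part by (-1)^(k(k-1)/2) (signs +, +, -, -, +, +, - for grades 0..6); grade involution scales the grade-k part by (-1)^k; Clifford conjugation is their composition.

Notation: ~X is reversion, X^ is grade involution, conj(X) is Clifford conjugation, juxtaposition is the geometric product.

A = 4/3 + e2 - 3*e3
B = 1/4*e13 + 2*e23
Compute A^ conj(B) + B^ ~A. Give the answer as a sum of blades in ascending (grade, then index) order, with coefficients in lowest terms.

first term: -3/4*e1 - 6*e2 - 2*e3 - 1/3*e13 - 8/3*e23 - 1/4*e123
second term: 3/4*e1 + 6*e2 + 2*e3 + 1/3*e13 + 8/3*e23 - 1/4*e123
Answer: -1/2*e123


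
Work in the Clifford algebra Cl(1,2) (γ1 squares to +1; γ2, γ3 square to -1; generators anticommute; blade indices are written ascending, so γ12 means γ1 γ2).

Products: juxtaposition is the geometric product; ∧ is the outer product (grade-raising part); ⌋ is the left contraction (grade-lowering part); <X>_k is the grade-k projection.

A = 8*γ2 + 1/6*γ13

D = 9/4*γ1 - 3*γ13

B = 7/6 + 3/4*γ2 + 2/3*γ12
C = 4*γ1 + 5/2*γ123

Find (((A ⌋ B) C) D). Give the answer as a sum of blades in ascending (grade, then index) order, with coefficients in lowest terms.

step 1: -6 + 16/3*γ1
step 2: 64/3 - 24*γ1 + 40/3*γ23 - 15*γ123
step 3: -54 + 48*γ1 - 45*γ2 + 72*γ3 + 40*γ12 - 64*γ13 - 135/4*γ23 + 30*γ123
Answer: -54 + 48*γ1 - 45*γ2 + 72*γ3 + 40*γ12 - 64*γ13 - 135/4*γ23 + 30*γ123


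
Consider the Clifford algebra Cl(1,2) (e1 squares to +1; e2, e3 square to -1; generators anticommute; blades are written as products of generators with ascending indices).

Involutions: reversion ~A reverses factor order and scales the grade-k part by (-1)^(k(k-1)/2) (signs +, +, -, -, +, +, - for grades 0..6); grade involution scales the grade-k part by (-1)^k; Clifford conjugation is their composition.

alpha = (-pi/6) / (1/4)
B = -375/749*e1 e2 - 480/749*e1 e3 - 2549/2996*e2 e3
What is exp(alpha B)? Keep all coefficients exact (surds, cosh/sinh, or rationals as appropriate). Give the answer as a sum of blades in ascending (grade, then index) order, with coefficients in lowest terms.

B^2 term by term: the squares give (-375/749)^2*(e1 e2)^2 + (-480/749)^2*(e1 e3)^2 + (-2549/2996)^2*(e2 e3)^2 = 140625/561001*(+1) + 230400/561001*(+1) + 6497401/8976016*(-1) = -1/16 (each basis 2-blade squares to minus the product of its generators' squares); cross terms between blades sharing an index anticommute and cancel. So B^2 = -1/16.
B^2 = -1/16 — since the square is negative, the closed form is circular: l = 1/4, alpha*l = -pi/6, so exp(alpha B) = cos(-pi/6) + (sin(-pi/6)/(1/4))*B = sqrt(3)/2 + (-2)*B.
Answer: sqrt(3)/2 + 750/749*e1 e2 + 960/749*e1 e3 + 2549/1498*e2 e3


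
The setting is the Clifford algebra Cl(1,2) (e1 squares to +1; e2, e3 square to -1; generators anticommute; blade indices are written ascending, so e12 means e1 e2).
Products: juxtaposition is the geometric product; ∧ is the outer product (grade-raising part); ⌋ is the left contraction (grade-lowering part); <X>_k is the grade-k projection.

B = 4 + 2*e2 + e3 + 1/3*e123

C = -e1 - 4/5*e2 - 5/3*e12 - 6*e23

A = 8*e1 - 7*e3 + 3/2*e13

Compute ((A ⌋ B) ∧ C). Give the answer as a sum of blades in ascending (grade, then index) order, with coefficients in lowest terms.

step 1: 7 - 1/2*e2 + 7/3*e12 + 8/3*e23
step 2: -7*e1 - 28/5*e2 - 73/6*e12 - 42*e23 - 8/3*e123
Answer: -7*e1 - 28/5*e2 - 73/6*e12 - 42*e23 - 8/3*e123


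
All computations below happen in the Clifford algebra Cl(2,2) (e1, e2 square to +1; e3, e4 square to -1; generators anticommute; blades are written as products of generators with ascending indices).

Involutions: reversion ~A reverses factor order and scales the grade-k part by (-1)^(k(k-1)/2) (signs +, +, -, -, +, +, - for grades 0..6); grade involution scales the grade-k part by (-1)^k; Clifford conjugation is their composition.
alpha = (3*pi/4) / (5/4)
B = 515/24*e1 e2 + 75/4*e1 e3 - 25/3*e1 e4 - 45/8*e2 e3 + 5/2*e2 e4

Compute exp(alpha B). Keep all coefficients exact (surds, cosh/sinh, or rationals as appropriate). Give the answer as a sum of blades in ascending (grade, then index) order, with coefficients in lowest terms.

B^2 term by term: the squares give (515/24)^2*(e1 e2)^2 + (75/4)^2*(e1 e3)^2 + (-25/3)^2*(e1 e4)^2 + (-45/8)^2*(e2 e3)^2 + (5/2)^2*(e2 e4)^2 = 265225/576*(-1) + 5625/16*(+1) + 625/9*(+1) + 2025/64*(+1) + 25/4*(+1) = -25/16 (each basis 2-blade squares to minus the product of its generators' squares); cross terms between blades sharing an index anticommute and cancel; the commuting (index-disjoint) pairs give grade-4 terms 2*c*c'*(blade product), which cancel blade by blade — e1 e2 e3 e4: -375/4 + 375/4 = 0 — confirming B is simple. So B^2 = -25/16.
B^2 = -25/16 — circular case — the even/odd split gives cos and sin: l = 5/4, alpha*l = 3*pi/4, so exp(alpha B) = cos(3*pi/4) + (sin(3*pi/4)/(5/4))*B = -sqrt(2)/2 + (2*sqrt(2)/5)*B.
Answer: -sqrt(2)/2 + 103*sqrt(2)/12*e1 e2 + 15*sqrt(2)/2*e1 e3 - 10*sqrt(2)/3*e1 e4 - 9*sqrt(2)/4*e2 e3 + sqrt(2)*e2 e4


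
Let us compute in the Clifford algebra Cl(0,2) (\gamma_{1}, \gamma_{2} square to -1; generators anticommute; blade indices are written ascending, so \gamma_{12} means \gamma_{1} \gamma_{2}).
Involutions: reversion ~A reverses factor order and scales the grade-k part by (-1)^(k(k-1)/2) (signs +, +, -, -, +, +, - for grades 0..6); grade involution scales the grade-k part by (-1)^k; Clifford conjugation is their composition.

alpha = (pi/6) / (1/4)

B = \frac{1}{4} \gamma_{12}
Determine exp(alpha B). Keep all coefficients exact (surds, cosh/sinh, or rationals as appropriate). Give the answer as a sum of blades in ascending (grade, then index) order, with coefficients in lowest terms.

B^2 = (\frac{1}{4})^2*(\gamma_{12})^2 = \frac{1}{16}*(-1) = -\frac{1}{16} (a basis 2-blade squares to minus the product of its generators' squares).
B^2 = -\frac{1}{16} — since the square is negative, the closed form is circular: l = \frac{1}{4}, alpha*l = \frac{\pi}{6}, so exp(alpha B) = cos(\frac{\pi}{6}) + (sin(\frac{\pi}{6})/(\frac{1}{4}))*B = \frac{\sqrt{3}}{2} + (2)*B.
Answer: \frac{\sqrt{3}}{2} + \frac{1}{2} \gamma_{12}


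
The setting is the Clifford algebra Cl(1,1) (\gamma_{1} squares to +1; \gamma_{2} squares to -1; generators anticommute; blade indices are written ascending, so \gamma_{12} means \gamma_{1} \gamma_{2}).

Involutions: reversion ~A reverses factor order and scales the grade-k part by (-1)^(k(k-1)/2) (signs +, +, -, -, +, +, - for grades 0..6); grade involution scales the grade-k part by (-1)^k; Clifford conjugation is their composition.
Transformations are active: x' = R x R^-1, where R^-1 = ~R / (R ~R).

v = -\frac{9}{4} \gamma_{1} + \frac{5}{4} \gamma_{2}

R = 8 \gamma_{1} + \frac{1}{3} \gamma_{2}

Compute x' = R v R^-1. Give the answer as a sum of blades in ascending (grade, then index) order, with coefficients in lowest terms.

~R = 8 \gamma_{1} + \frac{1}{3} \gamma_{2}, and R ~R = \frac{575}{9}, so R^-1 = ~R / (\frac{575}{9}).
R v = -\frac{221}{12} + \frac{43}{4} \gamma_{12}
Answer: -\frac{5433}{2300} \gamma_{1} - \frac{3317}{2300} \gamma_{2}
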